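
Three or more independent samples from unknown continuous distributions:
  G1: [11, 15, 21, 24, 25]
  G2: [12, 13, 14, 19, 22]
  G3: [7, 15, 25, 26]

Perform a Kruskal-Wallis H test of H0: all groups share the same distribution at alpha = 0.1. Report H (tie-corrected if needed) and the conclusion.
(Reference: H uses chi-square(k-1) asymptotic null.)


Step 1: Combine all N = 14 observations and assign midranks.
sorted (value, group, rank): (7,G3,1), (11,G1,2), (12,G2,3), (13,G2,4), (14,G2,5), (15,G1,6.5), (15,G3,6.5), (19,G2,8), (21,G1,9), (22,G2,10), (24,G1,11), (25,G1,12.5), (25,G3,12.5), (26,G3,14)
Step 2: Sum ranks within each group.
R_1 = 41 (n_1 = 5)
R_2 = 30 (n_2 = 5)
R_3 = 34 (n_3 = 4)
Step 3: H = 12/(N(N+1)) * sum(R_i^2/n_i) - 3(N+1)
     = 12/(14*15) * (41^2/5 + 30^2/5 + 34^2/4) - 3*15
     = 0.057143 * 805.2 - 45
     = 1.011429.
Step 4: Ties present; correction factor C = 1 - 12/(14^3 - 14) = 0.995604. Corrected H = 1.011429 / 0.995604 = 1.015894.
Step 5: Under H0, H ~ chi^2(2); p-value = 0.601730.
Step 6: alpha = 0.1. fail to reject H0.

H = 1.0159, df = 2, p = 0.601730, fail to reject H0.


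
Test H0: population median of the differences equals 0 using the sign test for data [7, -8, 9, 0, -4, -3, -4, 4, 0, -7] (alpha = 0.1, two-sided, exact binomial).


Step 1: Discard zero differences. Original n = 10; n_eff = number of nonzero differences = 8.
Nonzero differences (with sign): +7, -8, +9, -4, -3, -4, +4, -7
Step 2: Count signs: positive = 3, negative = 5.
Step 3: Under H0: P(positive) = 0.5, so the number of positives S ~ Bin(8, 0.5).
Step 4: Two-sided exact p-value = sum of Bin(8,0.5) probabilities at or below the observed probability = 0.726562.
Step 5: alpha = 0.1. fail to reject H0.

n_eff = 8, pos = 3, neg = 5, p = 0.726562, fail to reject H0.


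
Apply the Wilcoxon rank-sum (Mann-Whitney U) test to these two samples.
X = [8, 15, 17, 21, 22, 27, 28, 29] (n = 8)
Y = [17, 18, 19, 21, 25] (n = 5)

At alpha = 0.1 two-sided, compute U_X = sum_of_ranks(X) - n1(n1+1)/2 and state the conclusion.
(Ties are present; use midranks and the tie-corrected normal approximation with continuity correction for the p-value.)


Step 1: Combine and sort all 13 observations; assign midranks.
sorted (value, group): (8,X), (15,X), (17,X), (17,Y), (18,Y), (19,Y), (21,X), (21,Y), (22,X), (25,Y), (27,X), (28,X), (29,X)
ranks: 8->1, 15->2, 17->3.5, 17->3.5, 18->5, 19->6, 21->7.5, 21->7.5, 22->9, 25->10, 27->11, 28->12, 29->13
Step 2: Rank sum for X: R1 = 1 + 2 + 3.5 + 7.5 + 9 + 11 + 12 + 13 = 59.
Step 3: U_X = R1 - n1(n1+1)/2 = 59 - 8*9/2 = 59 - 36 = 23.
       U_Y = n1*n2 - U_X = 40 - 23 = 17.
Step 4: Ties are present, so use the tie-corrected normal approximation (with continuity correction) for the p-value.
Step 5: p-value = 0.713640; compare to alpha = 0.1. fail to reject H0.

U_X = 23, p = 0.713640, fail to reject H0 at alpha = 0.1.


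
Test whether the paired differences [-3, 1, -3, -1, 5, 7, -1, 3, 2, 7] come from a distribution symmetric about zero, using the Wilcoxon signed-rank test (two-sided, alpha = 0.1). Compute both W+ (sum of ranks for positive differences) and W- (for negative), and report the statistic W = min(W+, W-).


Step 1: Drop any zero differences (none here) and take |d_i|.
|d| = [3, 1, 3, 1, 5, 7, 1, 3, 2, 7]
Step 2: Midrank |d_i| (ties get averaged ranks).
ranks: |3|->6, |1|->2, |3|->6, |1|->2, |5|->8, |7|->9.5, |1|->2, |3|->6, |2|->4, |7|->9.5
Step 3: Attach original signs; sum ranks with positive sign and with negative sign.
W+ = 2 + 8 + 9.5 + 6 + 4 + 9.5 = 39
W- = 6 + 6 + 2 + 2 = 16
(Check: W+ + W- = 55 should equal n(n+1)/2 = 55.)
Step 4: Test statistic W = min(W+, W-) = 16.
Step 5: Ties in |d|, so use the tie-corrected normal approximation.
        E[W] = n(n+1)/4 = 10*11/4 = 27.5.
        Tie groups: |d|=1 (t=3), |d|=3 (t=3), |d|=7 (t=2); sum(t^3 - t) = 54.
        Var[W] = n(n+1)(2n+1)/24 - sum(t^3-t)/48 = 2310/24 - 54/48 = 95.125.
        z = (W - E[W]) / sqrt(Var[W]) = (16 - 27.5) / 9.7532 = -1.1791.
        Two-sided p = 2*Phi(z) = 0.238359.
Step 6: alpha = 0.1. fail to reject H0.

W+ = 39, W- = 16, W = min = 16, p = 0.238359, fail to reject H0.


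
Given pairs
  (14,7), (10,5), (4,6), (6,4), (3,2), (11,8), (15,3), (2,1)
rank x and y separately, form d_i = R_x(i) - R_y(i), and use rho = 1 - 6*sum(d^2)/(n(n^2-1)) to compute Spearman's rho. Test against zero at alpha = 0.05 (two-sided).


Step 1: Rank x and y separately (midranks; no ties here).
rank(x): 14->7, 10->5, 4->3, 6->4, 3->2, 11->6, 15->8, 2->1
rank(y): 7->7, 5->5, 6->6, 4->4, 2->2, 8->8, 3->3, 1->1
Step 2: d_i = R_x(i) - R_y(i); compute d_i^2.
  (7-7)^2=0, (5-5)^2=0, (3-6)^2=9, (4-4)^2=0, (2-2)^2=0, (6-8)^2=4, (8-3)^2=25, (1-1)^2=0
sum(d^2) = 38.
Step 3: rho = 1 - 6*38 / (8*(8^2 - 1)) = 1 - 228/504 = 0.547619.
Step 4: Under H0, t = rho * sqrt((n-2)/(1-rho^2)) = 1.6031 ~ t(6).
Step 5: Two-sided p-value from the t-distribution with 6 df = 0.160026.
Step 6: alpha = 0.05. fail to reject H0.

rho = 0.5476, p = 0.160026, fail to reject H0 at alpha = 0.05.


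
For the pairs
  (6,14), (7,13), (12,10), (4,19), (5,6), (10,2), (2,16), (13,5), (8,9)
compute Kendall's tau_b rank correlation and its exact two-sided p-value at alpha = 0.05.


Step 1: Enumerate the 36 unordered pairs (i,j) with i<j and classify each by sign(x_j-x_i) * sign(y_j-y_i).
  (1,2):dx=+1,dy=-1->D; (1,3):dx=+6,dy=-4->D; (1,4):dx=-2,dy=+5->D; (1,5):dx=-1,dy=-8->C
  (1,6):dx=+4,dy=-12->D; (1,7):dx=-4,dy=+2->D; (1,8):dx=+7,dy=-9->D; (1,9):dx=+2,dy=-5->D
  (2,3):dx=+5,dy=-3->D; (2,4):dx=-3,dy=+6->D; (2,5):dx=-2,dy=-7->C; (2,6):dx=+3,dy=-11->D
  (2,7):dx=-5,dy=+3->D; (2,8):dx=+6,dy=-8->D; (2,9):dx=+1,dy=-4->D; (3,4):dx=-8,dy=+9->D
  (3,5):dx=-7,dy=-4->C; (3,6):dx=-2,dy=-8->C; (3,7):dx=-10,dy=+6->D; (3,8):dx=+1,dy=-5->D
  (3,9):dx=-4,dy=-1->C; (4,5):dx=+1,dy=-13->D; (4,6):dx=+6,dy=-17->D; (4,7):dx=-2,dy=-3->C
  (4,8):dx=+9,dy=-14->D; (4,9):dx=+4,dy=-10->D; (5,6):dx=+5,dy=-4->D; (5,7):dx=-3,dy=+10->D
  (5,8):dx=+8,dy=-1->D; (5,9):dx=+3,dy=+3->C; (6,7):dx=-8,dy=+14->D; (6,8):dx=+3,dy=+3->C
  (6,9):dx=-2,dy=+7->D; (7,8):dx=+11,dy=-11->D; (7,9):dx=+6,dy=-7->D; (8,9):dx=-5,dy=+4->D
Step 2: C = 8, D = 28, total pairs = 36.
Step 3: tau = (C - D)/(n(n-1)/2) = (8 - 28)/36 = -0.555556.
Step 4: Exact two-sided p-value (enumerate n! = 362880 permutations of y under H0): p = 0.044615.
Step 5: alpha = 0.05. reject H0.

tau_b = -0.5556 (C=8, D=28), p = 0.044615, reject H0.


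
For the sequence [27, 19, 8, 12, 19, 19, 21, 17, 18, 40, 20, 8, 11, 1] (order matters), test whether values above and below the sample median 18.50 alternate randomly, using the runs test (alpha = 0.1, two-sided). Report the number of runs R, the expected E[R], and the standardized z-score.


Step 1: Compute median = 18.50; label A = above, B = below.
Labels in order: AABBAAABBAABBB  (n_A = 7, n_B = 7)
Step 2: Count runs R = 6.
Step 3: Under H0 (random ordering), E[R] = 2*n_A*n_B/(n_A+n_B) + 1 = 2*7*7/14 + 1 = 8.0000.
        Var[R] = 2*n_A*n_B*(2*n_A*n_B - n_A - n_B) / ((n_A+n_B)^2 * (n_A+n_B-1)) = 8232/2548 = 3.2308.
        SD[R] = 1.7974.
Step 4: Continuity-corrected z = (R + 0.5 - E[R]) / SD[R] = (6 + 0.5 - 8.0000) / 1.7974 = -0.8345.
Step 5: Two-sided p-value via normal approximation = 2*(1 - Phi(|z|)) = 0.403986.
Step 6: alpha = 0.1. fail to reject H0.

R = 6, z = -0.8345, p = 0.403986, fail to reject H0.


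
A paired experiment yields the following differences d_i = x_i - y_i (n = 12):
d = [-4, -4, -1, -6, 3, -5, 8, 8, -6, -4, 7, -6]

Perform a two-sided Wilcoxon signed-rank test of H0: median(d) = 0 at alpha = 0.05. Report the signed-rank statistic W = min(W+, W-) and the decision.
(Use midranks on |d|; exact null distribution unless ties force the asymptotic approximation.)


Step 1: Drop any zero differences (none here) and take |d_i|.
|d| = [4, 4, 1, 6, 3, 5, 8, 8, 6, 4, 7, 6]
Step 2: Midrank |d_i| (ties get averaged ranks).
ranks: |4|->4, |4|->4, |1|->1, |6|->8, |3|->2, |5|->6, |8|->11.5, |8|->11.5, |6|->8, |4|->4, |7|->10, |6|->8
Step 3: Attach original signs; sum ranks with positive sign and with negative sign.
W+ = 2 + 11.5 + 11.5 + 10 = 35
W- = 4 + 4 + 1 + 8 + 6 + 8 + 4 + 8 = 43
(Check: W+ + W- = 78 should equal n(n+1)/2 = 78.)
Step 4: Test statistic W = min(W+, W-) = 35.
Step 5: Ties in |d|, so use the tie-corrected normal approximation.
        E[W] = n(n+1)/4 = 12*13/4 = 39.
        Tie groups: |d|=4 (t=3), |d|=6 (t=3), |d|=8 (t=2); sum(t^3 - t) = 54.
        Var[W] = n(n+1)(2n+1)/24 - sum(t^3-t)/48 = 3900/24 - 54/48 = 161.375.
        z = (W - E[W]) / sqrt(Var[W]) = (35 - 39) / 12.7033 = -0.3149.
        Two-sided p = 2*Phi(z) = 0.752855.
Step 6: alpha = 0.05. fail to reject H0.

W+ = 35, W- = 43, W = min = 35, p = 0.752855, fail to reject H0.


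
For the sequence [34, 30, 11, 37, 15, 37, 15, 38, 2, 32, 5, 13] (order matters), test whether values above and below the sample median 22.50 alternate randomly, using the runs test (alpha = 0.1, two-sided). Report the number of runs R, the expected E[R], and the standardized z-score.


Step 1: Compute median = 22.50; label A = above, B = below.
Labels in order: AABABABABABB  (n_A = 6, n_B = 6)
Step 2: Count runs R = 10.
Step 3: Under H0 (random ordering), E[R] = 2*n_A*n_B/(n_A+n_B) + 1 = 2*6*6/12 + 1 = 7.0000.
        Var[R] = 2*n_A*n_B*(2*n_A*n_B - n_A - n_B) / ((n_A+n_B)^2 * (n_A+n_B-1)) = 4320/1584 = 2.7273.
        SD[R] = 1.6514.
Step 4: Continuity-corrected z = (R - 0.5 - E[R]) / SD[R] = (10 - 0.5 - 7.0000) / 1.6514 = 1.5138.
Step 5: Two-sided p-value via normal approximation = 2*(1 - Phi(|z|)) = 0.130070.
Step 6: alpha = 0.1. fail to reject H0.

R = 10, z = 1.5138, p = 0.130070, fail to reject H0.


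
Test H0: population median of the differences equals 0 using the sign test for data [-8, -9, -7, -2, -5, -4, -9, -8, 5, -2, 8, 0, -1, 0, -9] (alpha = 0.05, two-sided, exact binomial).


Step 1: Discard zero differences. Original n = 15; n_eff = number of nonzero differences = 13.
Nonzero differences (with sign): -8, -9, -7, -2, -5, -4, -9, -8, +5, -2, +8, -1, -9
Step 2: Count signs: positive = 2, negative = 11.
Step 3: Under H0: P(positive) = 0.5, so the number of positives S ~ Bin(13, 0.5).
Step 4: Two-sided exact p-value = sum of Bin(13,0.5) probabilities at or below the observed probability = 0.022461.
Step 5: alpha = 0.05. reject H0.

n_eff = 13, pos = 2, neg = 11, p = 0.022461, reject H0.


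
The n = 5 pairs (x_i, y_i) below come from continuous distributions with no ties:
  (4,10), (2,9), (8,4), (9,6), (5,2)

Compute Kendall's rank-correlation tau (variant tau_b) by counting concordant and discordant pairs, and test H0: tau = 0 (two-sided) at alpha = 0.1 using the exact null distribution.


Step 1: Enumerate the 10 unordered pairs (i,j) with i<j and classify each by sign(x_j-x_i) * sign(y_j-y_i).
  (1,2):dx=-2,dy=-1->C; (1,3):dx=+4,dy=-6->D; (1,4):dx=+5,dy=-4->D; (1,5):dx=+1,dy=-8->D
  (2,3):dx=+6,dy=-5->D; (2,4):dx=+7,dy=-3->D; (2,5):dx=+3,dy=-7->D; (3,4):dx=+1,dy=+2->C
  (3,5):dx=-3,dy=-2->C; (4,5):dx=-4,dy=-4->C
Step 2: C = 4, D = 6, total pairs = 10.
Step 3: tau = (C - D)/(n(n-1)/2) = (4 - 6)/10 = -0.200000.
Step 4: Exact two-sided p-value (enumerate n! = 120 permutations of y under H0): p = 0.816667.
Step 5: alpha = 0.1. fail to reject H0.

tau_b = -0.2000 (C=4, D=6), p = 0.816667, fail to reject H0.


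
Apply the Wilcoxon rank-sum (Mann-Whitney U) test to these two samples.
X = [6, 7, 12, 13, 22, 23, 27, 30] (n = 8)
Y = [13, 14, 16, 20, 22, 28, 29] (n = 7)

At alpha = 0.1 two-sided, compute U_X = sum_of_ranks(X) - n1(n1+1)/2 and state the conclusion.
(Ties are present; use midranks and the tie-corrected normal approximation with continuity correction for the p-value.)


Step 1: Combine and sort all 15 observations; assign midranks.
sorted (value, group): (6,X), (7,X), (12,X), (13,X), (13,Y), (14,Y), (16,Y), (20,Y), (22,X), (22,Y), (23,X), (27,X), (28,Y), (29,Y), (30,X)
ranks: 6->1, 7->2, 12->3, 13->4.5, 13->4.5, 14->6, 16->7, 20->8, 22->9.5, 22->9.5, 23->11, 27->12, 28->13, 29->14, 30->15
Step 2: Rank sum for X: R1 = 1 + 2 + 3 + 4.5 + 9.5 + 11 + 12 + 15 = 58.
Step 3: U_X = R1 - n1(n1+1)/2 = 58 - 8*9/2 = 58 - 36 = 22.
       U_Y = n1*n2 - U_X = 56 - 22 = 34.
Step 4: Ties are present, so use the tie-corrected normal approximation (with continuity correction) for the p-value.
Step 5: p-value = 0.523707; compare to alpha = 0.1. fail to reject H0.

U_X = 22, p = 0.523707, fail to reject H0 at alpha = 0.1.


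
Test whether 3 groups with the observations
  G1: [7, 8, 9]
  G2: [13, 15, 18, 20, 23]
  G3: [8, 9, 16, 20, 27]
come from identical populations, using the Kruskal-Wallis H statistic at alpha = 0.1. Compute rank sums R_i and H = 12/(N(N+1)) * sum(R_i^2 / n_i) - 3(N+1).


Step 1: Combine all N = 13 observations and assign midranks.
sorted (value, group, rank): (7,G1,1), (8,G1,2.5), (8,G3,2.5), (9,G1,4.5), (9,G3,4.5), (13,G2,6), (15,G2,7), (16,G3,8), (18,G2,9), (20,G2,10.5), (20,G3,10.5), (23,G2,12), (27,G3,13)
Step 2: Sum ranks within each group.
R_1 = 8 (n_1 = 3)
R_2 = 44.5 (n_2 = 5)
R_3 = 38.5 (n_3 = 5)
Step 3: H = 12/(N(N+1)) * sum(R_i^2/n_i) - 3(N+1)
     = 12/(13*14) * (8^2/3 + 44.5^2/5 + 38.5^2/5) - 3*14
     = 0.065934 * 713.833 - 42
     = 5.065934.
Step 4: Ties present; correction factor C = 1 - 18/(13^3 - 13) = 0.991758. Corrected H = 5.065934 / 0.991758 = 5.108033.
Step 5: Under H0, H ~ chi^2(2); p-value = 0.077769.
Step 6: alpha = 0.1. reject H0.

H = 5.1080, df = 2, p = 0.077769, reject H0.


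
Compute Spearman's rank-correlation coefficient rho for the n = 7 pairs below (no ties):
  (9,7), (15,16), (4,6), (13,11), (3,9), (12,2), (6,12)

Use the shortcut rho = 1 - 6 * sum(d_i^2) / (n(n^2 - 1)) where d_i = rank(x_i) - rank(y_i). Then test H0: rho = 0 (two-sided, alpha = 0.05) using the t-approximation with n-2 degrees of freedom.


Step 1: Rank x and y separately (midranks; no ties here).
rank(x): 9->4, 15->7, 4->2, 13->6, 3->1, 12->5, 6->3
rank(y): 7->3, 16->7, 6->2, 11->5, 9->4, 2->1, 12->6
Step 2: d_i = R_x(i) - R_y(i); compute d_i^2.
  (4-3)^2=1, (7-7)^2=0, (2-2)^2=0, (6-5)^2=1, (1-4)^2=9, (5-1)^2=16, (3-6)^2=9
sum(d^2) = 36.
Step 3: rho = 1 - 6*36 / (7*(7^2 - 1)) = 1 - 216/336 = 0.357143.
Step 4: Under H0, t = rho * sqrt((n-2)/(1-rho^2)) = 0.8550 ~ t(5).
Step 5: Two-sided p-value from the t-distribution with 5 df = 0.431611.
Step 6: alpha = 0.05. fail to reject H0.

rho = 0.3571, p = 0.431611, fail to reject H0 at alpha = 0.05.


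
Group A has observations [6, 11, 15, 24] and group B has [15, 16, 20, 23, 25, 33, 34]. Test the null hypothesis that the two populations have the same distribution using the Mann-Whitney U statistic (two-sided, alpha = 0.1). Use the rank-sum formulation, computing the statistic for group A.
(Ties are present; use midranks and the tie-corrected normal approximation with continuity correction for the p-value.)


Step 1: Combine and sort all 11 observations; assign midranks.
sorted (value, group): (6,X), (11,X), (15,X), (15,Y), (16,Y), (20,Y), (23,Y), (24,X), (25,Y), (33,Y), (34,Y)
ranks: 6->1, 11->2, 15->3.5, 15->3.5, 16->5, 20->6, 23->7, 24->8, 25->9, 33->10, 34->11
Step 2: Rank sum for X: R1 = 1 + 2 + 3.5 + 8 = 14.5.
Step 3: U_X = R1 - n1(n1+1)/2 = 14.5 - 4*5/2 = 14.5 - 10 = 4.5.
       U_Y = n1*n2 - U_X = 28 - 4.5 = 23.5.
Step 4: Ties are present, so use the tie-corrected normal approximation (with continuity correction) for the p-value.
Step 5: p-value = 0.088247; compare to alpha = 0.1. reject H0.

U_X = 4.5, p = 0.088247, reject H0 at alpha = 0.1.


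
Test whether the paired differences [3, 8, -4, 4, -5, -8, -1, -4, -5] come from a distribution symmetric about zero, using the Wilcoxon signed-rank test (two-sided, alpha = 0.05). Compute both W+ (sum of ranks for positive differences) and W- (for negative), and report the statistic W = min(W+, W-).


Step 1: Drop any zero differences (none here) and take |d_i|.
|d| = [3, 8, 4, 4, 5, 8, 1, 4, 5]
Step 2: Midrank |d_i| (ties get averaged ranks).
ranks: |3|->2, |8|->8.5, |4|->4, |4|->4, |5|->6.5, |8|->8.5, |1|->1, |4|->4, |5|->6.5
Step 3: Attach original signs; sum ranks with positive sign and with negative sign.
W+ = 2 + 8.5 + 4 = 14.5
W- = 4 + 6.5 + 8.5 + 1 + 4 + 6.5 = 30.5
(Check: W+ + W- = 45 should equal n(n+1)/2 = 45.)
Step 4: Test statistic W = min(W+, W-) = 14.5.
Step 5: Ties in |d|, so use the tie-corrected normal approximation.
        E[W] = n(n+1)/4 = 9*10/4 = 22.5.
        Tie groups: |d|=4 (t=3), |d|=5 (t=2), |d|=8 (t=2); sum(t^3 - t) = 36.
        Var[W] = n(n+1)(2n+1)/24 - sum(t^3-t)/48 = 1710/24 - 36/48 = 70.5.
        z = (W - E[W]) / sqrt(Var[W]) = (14.5 - 22.5) / 8.3964 = -0.9528.
        Two-sided p = 2*Phi(z) = 0.340698.
Step 6: alpha = 0.05. fail to reject H0.

W+ = 14.5, W- = 30.5, W = min = 14.5, p = 0.340698, fail to reject H0.


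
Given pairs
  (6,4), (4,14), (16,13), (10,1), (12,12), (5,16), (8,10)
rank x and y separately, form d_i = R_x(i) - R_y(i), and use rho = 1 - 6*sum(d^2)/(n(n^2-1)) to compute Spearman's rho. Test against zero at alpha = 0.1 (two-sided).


Step 1: Rank x and y separately (midranks; no ties here).
rank(x): 6->3, 4->1, 16->7, 10->5, 12->6, 5->2, 8->4
rank(y): 4->2, 14->6, 13->5, 1->1, 12->4, 16->7, 10->3
Step 2: d_i = R_x(i) - R_y(i); compute d_i^2.
  (3-2)^2=1, (1-6)^2=25, (7-5)^2=4, (5-1)^2=16, (6-4)^2=4, (2-7)^2=25, (4-3)^2=1
sum(d^2) = 76.
Step 3: rho = 1 - 6*76 / (7*(7^2 - 1)) = 1 - 456/336 = -0.357143.
Step 4: Under H0, t = rho * sqrt((n-2)/(1-rho^2)) = -0.8550 ~ t(5).
Step 5: Two-sided p-value from the t-distribution with 5 df = 0.431611.
Step 6: alpha = 0.1. fail to reject H0.

rho = -0.3571, p = 0.431611, fail to reject H0 at alpha = 0.1.


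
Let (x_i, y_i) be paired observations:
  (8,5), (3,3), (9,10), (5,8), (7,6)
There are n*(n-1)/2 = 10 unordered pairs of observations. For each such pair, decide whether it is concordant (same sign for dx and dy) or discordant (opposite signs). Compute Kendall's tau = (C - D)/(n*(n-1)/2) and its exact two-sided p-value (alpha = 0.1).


Step 1: Enumerate the 10 unordered pairs (i,j) with i<j and classify each by sign(x_j-x_i) * sign(y_j-y_i).
  (1,2):dx=-5,dy=-2->C; (1,3):dx=+1,dy=+5->C; (1,4):dx=-3,dy=+3->D; (1,5):dx=-1,dy=+1->D
  (2,3):dx=+6,dy=+7->C; (2,4):dx=+2,dy=+5->C; (2,5):dx=+4,dy=+3->C; (3,4):dx=-4,dy=-2->C
  (3,5):dx=-2,dy=-4->C; (4,5):dx=+2,dy=-2->D
Step 2: C = 7, D = 3, total pairs = 10.
Step 3: tau = (C - D)/(n(n-1)/2) = (7 - 3)/10 = 0.400000.
Step 4: Exact two-sided p-value (enumerate n! = 120 permutations of y under H0): p = 0.483333.
Step 5: alpha = 0.1. fail to reject H0.

tau_b = 0.4000 (C=7, D=3), p = 0.483333, fail to reject H0.


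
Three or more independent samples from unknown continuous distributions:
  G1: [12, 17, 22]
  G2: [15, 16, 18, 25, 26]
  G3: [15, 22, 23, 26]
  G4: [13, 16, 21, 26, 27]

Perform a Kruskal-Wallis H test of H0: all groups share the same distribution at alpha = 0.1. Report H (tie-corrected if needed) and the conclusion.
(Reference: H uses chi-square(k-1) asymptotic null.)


Step 1: Combine all N = 17 observations and assign midranks.
sorted (value, group, rank): (12,G1,1), (13,G4,2), (15,G2,3.5), (15,G3,3.5), (16,G2,5.5), (16,G4,5.5), (17,G1,7), (18,G2,8), (21,G4,9), (22,G1,10.5), (22,G3,10.5), (23,G3,12), (25,G2,13), (26,G2,15), (26,G3,15), (26,G4,15), (27,G4,17)
Step 2: Sum ranks within each group.
R_1 = 18.5 (n_1 = 3)
R_2 = 45 (n_2 = 5)
R_3 = 41 (n_3 = 4)
R_4 = 48.5 (n_4 = 5)
Step 3: H = 12/(N(N+1)) * sum(R_i^2/n_i) - 3(N+1)
     = 12/(17*18) * (18.5^2/3 + 45^2/5 + 41^2/4 + 48.5^2/5) - 3*18
     = 0.039216 * 1409.78 - 54
     = 1.285621.
Step 4: Ties present; correction factor C = 1 - 42/(17^3 - 17) = 0.991422. Corrected H = 1.285621 / 0.991422 = 1.296745.
Step 5: Under H0, H ~ chi^2(3); p-value = 0.729906.
Step 6: alpha = 0.1. fail to reject H0.

H = 1.2967, df = 3, p = 0.729906, fail to reject H0.


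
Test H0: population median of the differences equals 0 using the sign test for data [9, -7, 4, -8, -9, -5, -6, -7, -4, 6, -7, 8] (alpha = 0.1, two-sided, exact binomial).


Step 1: Discard zero differences. Original n = 12; n_eff = number of nonzero differences = 12.
Nonzero differences (with sign): +9, -7, +4, -8, -9, -5, -6, -7, -4, +6, -7, +8
Step 2: Count signs: positive = 4, negative = 8.
Step 3: Under H0: P(positive) = 0.5, so the number of positives S ~ Bin(12, 0.5).
Step 4: Two-sided exact p-value = sum of Bin(12,0.5) probabilities at or below the observed probability = 0.387695.
Step 5: alpha = 0.1. fail to reject H0.

n_eff = 12, pos = 4, neg = 8, p = 0.387695, fail to reject H0.


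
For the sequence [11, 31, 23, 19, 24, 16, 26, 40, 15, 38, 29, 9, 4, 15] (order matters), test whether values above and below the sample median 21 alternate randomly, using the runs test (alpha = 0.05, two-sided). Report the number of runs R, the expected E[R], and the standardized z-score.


Step 1: Compute median = 21; label A = above, B = below.
Labels in order: BAABABAABAABBB  (n_A = 7, n_B = 7)
Step 2: Count runs R = 9.
Step 3: Under H0 (random ordering), E[R] = 2*n_A*n_B/(n_A+n_B) + 1 = 2*7*7/14 + 1 = 8.0000.
        Var[R] = 2*n_A*n_B*(2*n_A*n_B - n_A - n_B) / ((n_A+n_B)^2 * (n_A+n_B-1)) = 8232/2548 = 3.2308.
        SD[R] = 1.7974.
Step 4: Continuity-corrected z = (R - 0.5 - E[R]) / SD[R] = (9 - 0.5 - 8.0000) / 1.7974 = 0.2782.
Step 5: Two-sided p-value via normal approximation = 2*(1 - Phi(|z|)) = 0.780879.
Step 6: alpha = 0.05. fail to reject H0.

R = 9, z = 0.2782, p = 0.780879, fail to reject H0.


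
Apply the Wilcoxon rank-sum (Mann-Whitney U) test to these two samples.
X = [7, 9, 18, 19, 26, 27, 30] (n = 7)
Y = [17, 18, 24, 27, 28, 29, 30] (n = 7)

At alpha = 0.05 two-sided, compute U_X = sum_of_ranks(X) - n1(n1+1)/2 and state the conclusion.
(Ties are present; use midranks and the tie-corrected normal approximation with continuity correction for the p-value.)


Step 1: Combine and sort all 14 observations; assign midranks.
sorted (value, group): (7,X), (9,X), (17,Y), (18,X), (18,Y), (19,X), (24,Y), (26,X), (27,X), (27,Y), (28,Y), (29,Y), (30,X), (30,Y)
ranks: 7->1, 9->2, 17->3, 18->4.5, 18->4.5, 19->6, 24->7, 26->8, 27->9.5, 27->9.5, 28->11, 29->12, 30->13.5, 30->13.5
Step 2: Rank sum for X: R1 = 1 + 2 + 4.5 + 6 + 8 + 9.5 + 13.5 = 44.5.
Step 3: U_X = R1 - n1(n1+1)/2 = 44.5 - 7*8/2 = 44.5 - 28 = 16.5.
       U_Y = n1*n2 - U_X = 49 - 16.5 = 32.5.
Step 4: Ties are present, so use the tie-corrected normal approximation (with continuity correction) for the p-value.
Step 5: p-value = 0.336306; compare to alpha = 0.05. fail to reject H0.

U_X = 16.5, p = 0.336306, fail to reject H0 at alpha = 0.05.


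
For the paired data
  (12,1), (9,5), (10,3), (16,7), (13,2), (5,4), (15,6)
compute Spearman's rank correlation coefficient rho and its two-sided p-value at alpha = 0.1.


Step 1: Rank x and y separately (midranks; no ties here).
rank(x): 12->4, 9->2, 10->3, 16->7, 13->5, 5->1, 15->6
rank(y): 1->1, 5->5, 3->3, 7->7, 2->2, 4->4, 6->6
Step 2: d_i = R_x(i) - R_y(i); compute d_i^2.
  (4-1)^2=9, (2-5)^2=9, (3-3)^2=0, (7-7)^2=0, (5-2)^2=9, (1-4)^2=9, (6-6)^2=0
sum(d^2) = 36.
Step 3: rho = 1 - 6*36 / (7*(7^2 - 1)) = 1 - 216/336 = 0.357143.
Step 4: Under H0, t = rho * sqrt((n-2)/(1-rho^2)) = 0.8550 ~ t(5).
Step 5: Two-sided p-value from the t-distribution with 5 df = 0.431611.
Step 6: alpha = 0.1. fail to reject H0.

rho = 0.3571, p = 0.431611, fail to reject H0 at alpha = 0.1.


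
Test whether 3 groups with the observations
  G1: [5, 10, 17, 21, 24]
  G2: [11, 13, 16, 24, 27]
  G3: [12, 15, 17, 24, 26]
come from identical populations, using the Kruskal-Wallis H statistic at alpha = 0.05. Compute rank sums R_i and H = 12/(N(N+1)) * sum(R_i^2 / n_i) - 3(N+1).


Step 1: Combine all N = 15 observations and assign midranks.
sorted (value, group, rank): (5,G1,1), (10,G1,2), (11,G2,3), (12,G3,4), (13,G2,5), (15,G3,6), (16,G2,7), (17,G1,8.5), (17,G3,8.5), (21,G1,10), (24,G1,12), (24,G2,12), (24,G3,12), (26,G3,14), (27,G2,15)
Step 2: Sum ranks within each group.
R_1 = 33.5 (n_1 = 5)
R_2 = 42 (n_2 = 5)
R_3 = 44.5 (n_3 = 5)
Step 3: H = 12/(N(N+1)) * sum(R_i^2/n_i) - 3(N+1)
     = 12/(15*16) * (33.5^2/5 + 42^2/5 + 44.5^2/5) - 3*16
     = 0.050000 * 973.3 - 48
     = 0.665000.
Step 4: Ties present; correction factor C = 1 - 30/(15^3 - 15) = 0.991071. Corrected H = 0.665000 / 0.991071 = 0.670991.
Step 5: Under H0, H ~ chi^2(2); p-value = 0.714984.
Step 6: alpha = 0.05. fail to reject H0.

H = 0.6710, df = 2, p = 0.714984, fail to reject H0.


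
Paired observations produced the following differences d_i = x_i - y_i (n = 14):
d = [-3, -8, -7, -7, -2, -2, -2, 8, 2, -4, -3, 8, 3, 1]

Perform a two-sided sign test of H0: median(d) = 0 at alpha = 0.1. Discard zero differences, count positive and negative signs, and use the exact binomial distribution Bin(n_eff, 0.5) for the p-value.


Step 1: Discard zero differences. Original n = 14; n_eff = number of nonzero differences = 14.
Nonzero differences (with sign): -3, -8, -7, -7, -2, -2, -2, +8, +2, -4, -3, +8, +3, +1
Step 2: Count signs: positive = 5, negative = 9.
Step 3: Under H0: P(positive) = 0.5, so the number of positives S ~ Bin(14, 0.5).
Step 4: Two-sided exact p-value = sum of Bin(14,0.5) probabilities at or below the observed probability = 0.423950.
Step 5: alpha = 0.1. fail to reject H0.

n_eff = 14, pos = 5, neg = 9, p = 0.423950, fail to reject H0.


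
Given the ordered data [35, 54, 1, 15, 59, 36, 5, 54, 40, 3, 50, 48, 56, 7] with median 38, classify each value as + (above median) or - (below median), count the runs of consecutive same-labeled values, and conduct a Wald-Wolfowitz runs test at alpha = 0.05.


Step 1: Compute median = 38; label A = above, B = below.
Labels in order: BABBABBAABAAAB  (n_A = 7, n_B = 7)
Step 2: Count runs R = 9.
Step 3: Under H0 (random ordering), E[R] = 2*n_A*n_B/(n_A+n_B) + 1 = 2*7*7/14 + 1 = 8.0000.
        Var[R] = 2*n_A*n_B*(2*n_A*n_B - n_A - n_B) / ((n_A+n_B)^2 * (n_A+n_B-1)) = 8232/2548 = 3.2308.
        SD[R] = 1.7974.
Step 4: Continuity-corrected z = (R - 0.5 - E[R]) / SD[R] = (9 - 0.5 - 8.0000) / 1.7974 = 0.2782.
Step 5: Two-sided p-value via normal approximation = 2*(1 - Phi(|z|)) = 0.780879.
Step 6: alpha = 0.05. fail to reject H0.

R = 9, z = 0.2782, p = 0.780879, fail to reject H0.


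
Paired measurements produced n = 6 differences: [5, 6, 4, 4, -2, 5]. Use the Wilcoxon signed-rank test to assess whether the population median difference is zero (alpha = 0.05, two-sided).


Step 1: Drop any zero differences (none here) and take |d_i|.
|d| = [5, 6, 4, 4, 2, 5]
Step 2: Midrank |d_i| (ties get averaged ranks).
ranks: |5|->4.5, |6|->6, |4|->2.5, |4|->2.5, |2|->1, |5|->4.5
Step 3: Attach original signs; sum ranks with positive sign and with negative sign.
W+ = 4.5 + 6 + 2.5 + 2.5 + 4.5 = 20
W- = 1 = 1
(Check: W+ + W- = 21 should equal n(n+1)/2 = 21.)
Step 4: Test statistic W = min(W+, W-) = 1.
Step 5: Ties in |d|, so use the tie-corrected normal approximation.
        E[W] = n(n+1)/4 = 6*7/4 = 10.5.
        Tie groups: |d|=4 (t=2), |d|=5 (t=2); sum(t^3 - t) = 12.
        Var[W] = n(n+1)(2n+1)/24 - sum(t^3-t)/48 = 546/24 - 12/48 = 22.5.
        z = (W - E[W]) / sqrt(Var[W]) = (1 - 10.5) / 4.7434 = -2.0028.
        Two-sided p = 2*Phi(z) = 0.045201.
Step 6: alpha = 0.05. reject H0.

W+ = 20, W- = 1, W = min = 1, p = 0.045201, reject H0.


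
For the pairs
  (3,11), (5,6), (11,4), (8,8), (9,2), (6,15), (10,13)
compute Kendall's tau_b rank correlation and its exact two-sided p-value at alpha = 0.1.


Step 1: Enumerate the 21 unordered pairs (i,j) with i<j and classify each by sign(x_j-x_i) * sign(y_j-y_i).
  (1,2):dx=+2,dy=-5->D; (1,3):dx=+8,dy=-7->D; (1,4):dx=+5,dy=-3->D; (1,5):dx=+6,dy=-9->D
  (1,6):dx=+3,dy=+4->C; (1,7):dx=+7,dy=+2->C; (2,3):dx=+6,dy=-2->D; (2,4):dx=+3,dy=+2->C
  (2,5):dx=+4,dy=-4->D; (2,6):dx=+1,dy=+9->C; (2,7):dx=+5,dy=+7->C; (3,4):dx=-3,dy=+4->D
  (3,5):dx=-2,dy=-2->C; (3,6):dx=-5,dy=+11->D; (3,7):dx=-1,dy=+9->D; (4,5):dx=+1,dy=-6->D
  (4,6):dx=-2,dy=+7->D; (4,7):dx=+2,dy=+5->C; (5,6):dx=-3,dy=+13->D; (5,7):dx=+1,dy=+11->C
  (6,7):dx=+4,dy=-2->D
Step 2: C = 8, D = 13, total pairs = 21.
Step 3: tau = (C - D)/(n(n-1)/2) = (8 - 13)/21 = -0.238095.
Step 4: Exact two-sided p-value (enumerate n! = 5040 permutations of y under H0): p = 0.561905.
Step 5: alpha = 0.1. fail to reject H0.

tau_b = -0.2381 (C=8, D=13), p = 0.561905, fail to reject H0.


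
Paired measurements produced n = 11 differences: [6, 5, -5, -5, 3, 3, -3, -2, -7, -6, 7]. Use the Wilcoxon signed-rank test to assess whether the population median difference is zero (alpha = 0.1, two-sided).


Step 1: Drop any zero differences (none here) and take |d_i|.
|d| = [6, 5, 5, 5, 3, 3, 3, 2, 7, 6, 7]
Step 2: Midrank |d_i| (ties get averaged ranks).
ranks: |6|->8.5, |5|->6, |5|->6, |5|->6, |3|->3, |3|->3, |3|->3, |2|->1, |7|->10.5, |6|->8.5, |7|->10.5
Step 3: Attach original signs; sum ranks with positive sign and with negative sign.
W+ = 8.5 + 6 + 3 + 3 + 10.5 = 31
W- = 6 + 6 + 3 + 1 + 10.5 + 8.5 = 35
(Check: W+ + W- = 66 should equal n(n+1)/2 = 66.)
Step 4: Test statistic W = min(W+, W-) = 31.
Step 5: Ties in |d|, so use the tie-corrected normal approximation.
        E[W] = n(n+1)/4 = 11*12/4 = 33.
        Tie groups: |d|=3 (t=3), |d|=5 (t=3), |d|=6 (t=2), |d|=7 (t=2); sum(t^3 - t) = 60.
        Var[W] = n(n+1)(2n+1)/24 - sum(t^3-t)/48 = 3036/24 - 60/48 = 125.25.
        z = (W - E[W]) / sqrt(Var[W]) = (31 - 33) / 11.1915 = -0.1787.
        Two-sided p = 2*Phi(z) = 0.858168.
Step 6: alpha = 0.1. fail to reject H0.

W+ = 31, W- = 35, W = min = 31, p = 0.858168, fail to reject H0.


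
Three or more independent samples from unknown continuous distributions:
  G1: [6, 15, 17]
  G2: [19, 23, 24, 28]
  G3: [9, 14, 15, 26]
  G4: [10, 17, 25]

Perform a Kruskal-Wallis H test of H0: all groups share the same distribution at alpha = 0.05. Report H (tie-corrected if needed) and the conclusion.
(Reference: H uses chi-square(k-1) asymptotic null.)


Step 1: Combine all N = 14 observations and assign midranks.
sorted (value, group, rank): (6,G1,1), (9,G3,2), (10,G4,3), (14,G3,4), (15,G1,5.5), (15,G3,5.5), (17,G1,7.5), (17,G4,7.5), (19,G2,9), (23,G2,10), (24,G2,11), (25,G4,12), (26,G3,13), (28,G2,14)
Step 2: Sum ranks within each group.
R_1 = 14 (n_1 = 3)
R_2 = 44 (n_2 = 4)
R_3 = 24.5 (n_3 = 4)
R_4 = 22.5 (n_4 = 3)
Step 3: H = 12/(N(N+1)) * sum(R_i^2/n_i) - 3(N+1)
     = 12/(14*15) * (14^2/3 + 44^2/4 + 24.5^2/4 + 22.5^2/3) - 3*15
     = 0.057143 * 868.146 - 45
     = 4.608333.
Step 4: Ties present; correction factor C = 1 - 12/(14^3 - 14) = 0.995604. Corrected H = 4.608333 / 0.995604 = 4.628679.
Step 5: Under H0, H ~ chi^2(3); p-value = 0.201096.
Step 6: alpha = 0.05. fail to reject H0.

H = 4.6287, df = 3, p = 0.201096, fail to reject H0.


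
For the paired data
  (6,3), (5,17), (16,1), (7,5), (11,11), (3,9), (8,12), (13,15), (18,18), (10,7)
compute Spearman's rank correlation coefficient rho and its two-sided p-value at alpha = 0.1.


Step 1: Rank x and y separately (midranks; no ties here).
rank(x): 6->3, 5->2, 16->9, 7->4, 11->7, 3->1, 8->5, 13->8, 18->10, 10->6
rank(y): 3->2, 17->9, 1->1, 5->3, 11->6, 9->5, 12->7, 15->8, 18->10, 7->4
Step 2: d_i = R_x(i) - R_y(i); compute d_i^2.
  (3-2)^2=1, (2-9)^2=49, (9-1)^2=64, (4-3)^2=1, (7-6)^2=1, (1-5)^2=16, (5-7)^2=4, (8-8)^2=0, (10-10)^2=0, (6-4)^2=4
sum(d^2) = 140.
Step 3: rho = 1 - 6*140 / (10*(10^2 - 1)) = 1 - 840/990 = 0.151515.
Step 4: Under H0, t = rho * sqrt((n-2)/(1-rho^2)) = 0.4336 ~ t(8).
Step 5: Two-sided p-value from the t-distribution with 8 df = 0.676065.
Step 6: alpha = 0.1. fail to reject H0.

rho = 0.1515, p = 0.676065, fail to reject H0 at alpha = 0.1.


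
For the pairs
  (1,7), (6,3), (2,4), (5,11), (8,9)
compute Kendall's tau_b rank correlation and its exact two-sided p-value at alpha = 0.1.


Step 1: Enumerate the 10 unordered pairs (i,j) with i<j and classify each by sign(x_j-x_i) * sign(y_j-y_i).
  (1,2):dx=+5,dy=-4->D; (1,3):dx=+1,dy=-3->D; (1,4):dx=+4,dy=+4->C; (1,5):dx=+7,dy=+2->C
  (2,3):dx=-4,dy=+1->D; (2,4):dx=-1,dy=+8->D; (2,5):dx=+2,dy=+6->C; (3,4):dx=+3,dy=+7->C
  (3,5):dx=+6,dy=+5->C; (4,5):dx=+3,dy=-2->D
Step 2: C = 5, D = 5, total pairs = 10.
Step 3: tau = (C - D)/(n(n-1)/2) = (5 - 5)/10 = 0.000000.
Step 4: Exact two-sided p-value (enumerate n! = 120 permutations of y under H0): p = 1.000000.
Step 5: alpha = 0.1. fail to reject H0.

tau_b = 0.0000 (C=5, D=5), p = 1.000000, fail to reject H0.


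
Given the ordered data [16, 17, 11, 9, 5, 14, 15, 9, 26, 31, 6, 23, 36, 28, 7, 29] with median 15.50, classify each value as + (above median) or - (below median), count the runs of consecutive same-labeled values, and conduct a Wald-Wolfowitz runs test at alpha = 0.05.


Step 1: Compute median = 15.50; label A = above, B = below.
Labels in order: AABBBBBBAABAAABA  (n_A = 8, n_B = 8)
Step 2: Count runs R = 7.
Step 3: Under H0 (random ordering), E[R] = 2*n_A*n_B/(n_A+n_B) + 1 = 2*8*8/16 + 1 = 9.0000.
        Var[R] = 2*n_A*n_B*(2*n_A*n_B - n_A - n_B) / ((n_A+n_B)^2 * (n_A+n_B-1)) = 14336/3840 = 3.7333.
        SD[R] = 1.9322.
Step 4: Continuity-corrected z = (R + 0.5 - E[R]) / SD[R] = (7 + 0.5 - 9.0000) / 1.9322 = -0.7763.
Step 5: Two-sided p-value via normal approximation = 2*(1 - Phi(|z|)) = 0.437558.
Step 6: alpha = 0.05. fail to reject H0.

R = 7, z = -0.7763, p = 0.437558, fail to reject H0.


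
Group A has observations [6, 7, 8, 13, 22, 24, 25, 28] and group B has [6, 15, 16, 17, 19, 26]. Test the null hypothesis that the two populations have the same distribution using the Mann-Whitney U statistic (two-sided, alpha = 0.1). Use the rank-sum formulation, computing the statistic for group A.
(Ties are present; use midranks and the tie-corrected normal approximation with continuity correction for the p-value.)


Step 1: Combine and sort all 14 observations; assign midranks.
sorted (value, group): (6,X), (6,Y), (7,X), (8,X), (13,X), (15,Y), (16,Y), (17,Y), (19,Y), (22,X), (24,X), (25,X), (26,Y), (28,X)
ranks: 6->1.5, 6->1.5, 7->3, 8->4, 13->5, 15->6, 16->7, 17->8, 19->9, 22->10, 24->11, 25->12, 26->13, 28->14
Step 2: Rank sum for X: R1 = 1.5 + 3 + 4 + 5 + 10 + 11 + 12 + 14 = 60.5.
Step 3: U_X = R1 - n1(n1+1)/2 = 60.5 - 8*9/2 = 60.5 - 36 = 24.5.
       U_Y = n1*n2 - U_X = 48 - 24.5 = 23.5.
Step 4: Ties are present, so use the tie-corrected normal approximation (with continuity correction) for the p-value.
Step 5: p-value = 1.000000; compare to alpha = 0.1. fail to reject H0.

U_X = 24.5, p = 1.000000, fail to reject H0 at alpha = 0.1.


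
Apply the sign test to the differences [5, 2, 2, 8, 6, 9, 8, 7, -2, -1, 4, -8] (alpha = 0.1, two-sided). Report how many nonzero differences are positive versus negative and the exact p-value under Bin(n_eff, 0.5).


Step 1: Discard zero differences. Original n = 12; n_eff = number of nonzero differences = 12.
Nonzero differences (with sign): +5, +2, +2, +8, +6, +9, +8, +7, -2, -1, +4, -8
Step 2: Count signs: positive = 9, negative = 3.
Step 3: Under H0: P(positive) = 0.5, so the number of positives S ~ Bin(12, 0.5).
Step 4: Two-sided exact p-value = sum of Bin(12,0.5) probabilities at or below the observed probability = 0.145996.
Step 5: alpha = 0.1. fail to reject H0.

n_eff = 12, pos = 9, neg = 3, p = 0.145996, fail to reject H0.


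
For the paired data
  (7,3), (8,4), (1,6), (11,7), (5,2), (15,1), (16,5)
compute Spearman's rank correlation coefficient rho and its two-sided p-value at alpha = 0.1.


Step 1: Rank x and y separately (midranks; no ties here).
rank(x): 7->3, 8->4, 1->1, 11->5, 5->2, 15->6, 16->7
rank(y): 3->3, 4->4, 6->6, 7->7, 2->2, 1->1, 5->5
Step 2: d_i = R_x(i) - R_y(i); compute d_i^2.
  (3-3)^2=0, (4-4)^2=0, (1-6)^2=25, (5-7)^2=4, (2-2)^2=0, (6-1)^2=25, (7-5)^2=4
sum(d^2) = 58.
Step 3: rho = 1 - 6*58 / (7*(7^2 - 1)) = 1 - 348/336 = -0.035714.
Step 4: Under H0, t = rho * sqrt((n-2)/(1-rho^2)) = -0.0799 ~ t(5).
Step 5: Two-sided p-value from the t-distribution with 5 df = 0.939408.
Step 6: alpha = 0.1. fail to reject H0.

rho = -0.0357, p = 0.939408, fail to reject H0 at alpha = 0.1.


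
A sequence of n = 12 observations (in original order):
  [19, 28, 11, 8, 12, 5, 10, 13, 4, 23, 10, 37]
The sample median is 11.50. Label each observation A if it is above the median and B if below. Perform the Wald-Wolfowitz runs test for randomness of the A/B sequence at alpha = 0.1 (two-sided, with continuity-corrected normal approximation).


Step 1: Compute median = 11.50; label A = above, B = below.
Labels in order: AABBABBABABA  (n_A = 6, n_B = 6)
Step 2: Count runs R = 9.
Step 3: Under H0 (random ordering), E[R] = 2*n_A*n_B/(n_A+n_B) + 1 = 2*6*6/12 + 1 = 7.0000.
        Var[R] = 2*n_A*n_B*(2*n_A*n_B - n_A - n_B) / ((n_A+n_B)^2 * (n_A+n_B-1)) = 4320/1584 = 2.7273.
        SD[R] = 1.6514.
Step 4: Continuity-corrected z = (R - 0.5 - E[R]) / SD[R] = (9 - 0.5 - 7.0000) / 1.6514 = 0.9083.
Step 5: Two-sided p-value via normal approximation = 2*(1 - Phi(|z|)) = 0.363722.
Step 6: alpha = 0.1. fail to reject H0.

R = 9, z = 0.9083, p = 0.363722, fail to reject H0.


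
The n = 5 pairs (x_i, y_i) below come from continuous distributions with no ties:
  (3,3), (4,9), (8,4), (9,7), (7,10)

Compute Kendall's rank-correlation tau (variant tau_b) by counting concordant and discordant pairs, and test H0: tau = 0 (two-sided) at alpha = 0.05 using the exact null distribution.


Step 1: Enumerate the 10 unordered pairs (i,j) with i<j and classify each by sign(x_j-x_i) * sign(y_j-y_i).
  (1,2):dx=+1,dy=+6->C; (1,3):dx=+5,dy=+1->C; (1,4):dx=+6,dy=+4->C; (1,5):dx=+4,dy=+7->C
  (2,3):dx=+4,dy=-5->D; (2,4):dx=+5,dy=-2->D; (2,5):dx=+3,dy=+1->C; (3,4):dx=+1,dy=+3->C
  (3,5):dx=-1,dy=+6->D; (4,5):dx=-2,dy=+3->D
Step 2: C = 6, D = 4, total pairs = 10.
Step 3: tau = (C - D)/(n(n-1)/2) = (6 - 4)/10 = 0.200000.
Step 4: Exact two-sided p-value (enumerate n! = 120 permutations of y under H0): p = 0.816667.
Step 5: alpha = 0.05. fail to reject H0.

tau_b = 0.2000 (C=6, D=4), p = 0.816667, fail to reject H0.


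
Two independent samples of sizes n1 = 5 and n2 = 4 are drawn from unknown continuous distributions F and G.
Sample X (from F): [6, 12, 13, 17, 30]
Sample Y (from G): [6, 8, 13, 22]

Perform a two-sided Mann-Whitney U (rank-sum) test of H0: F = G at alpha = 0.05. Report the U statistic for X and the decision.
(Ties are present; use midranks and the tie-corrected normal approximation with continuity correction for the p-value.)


Step 1: Combine and sort all 9 observations; assign midranks.
sorted (value, group): (6,X), (6,Y), (8,Y), (12,X), (13,X), (13,Y), (17,X), (22,Y), (30,X)
ranks: 6->1.5, 6->1.5, 8->3, 12->4, 13->5.5, 13->5.5, 17->7, 22->8, 30->9
Step 2: Rank sum for X: R1 = 1.5 + 4 + 5.5 + 7 + 9 = 27.
Step 3: U_X = R1 - n1(n1+1)/2 = 27 - 5*6/2 = 27 - 15 = 12.
       U_Y = n1*n2 - U_X = 20 - 12 = 8.
Step 4: Ties are present, so use the tie-corrected normal approximation (with continuity correction) for the p-value.
Step 5: p-value = 0.710992; compare to alpha = 0.05. fail to reject H0.

U_X = 12, p = 0.710992, fail to reject H0 at alpha = 0.05.


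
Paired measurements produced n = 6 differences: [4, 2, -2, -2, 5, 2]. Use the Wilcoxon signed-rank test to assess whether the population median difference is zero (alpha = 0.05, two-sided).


Step 1: Drop any zero differences (none here) and take |d_i|.
|d| = [4, 2, 2, 2, 5, 2]
Step 2: Midrank |d_i| (ties get averaged ranks).
ranks: |4|->5, |2|->2.5, |2|->2.5, |2|->2.5, |5|->6, |2|->2.5
Step 3: Attach original signs; sum ranks with positive sign and with negative sign.
W+ = 5 + 2.5 + 6 + 2.5 = 16
W- = 2.5 + 2.5 = 5
(Check: W+ + W- = 21 should equal n(n+1)/2 = 21.)
Step 4: Test statistic W = min(W+, W-) = 5.
Step 5: Ties in |d|, so use the tie-corrected normal approximation.
        E[W] = n(n+1)/4 = 6*7/4 = 10.5.
        Tie groups: |d|=2 (t=4); sum(t^3 - t) = 60.
        Var[W] = n(n+1)(2n+1)/24 - sum(t^3-t)/48 = 546/24 - 60/48 = 21.5.
        z = (W - E[W]) / sqrt(Var[W]) = (5 - 10.5) / 4.6368 = -1.1862.
        Two-sided p = 2*Phi(z) = 0.235559.
Step 6: alpha = 0.05. fail to reject H0.

W+ = 16, W- = 5, W = min = 5, p = 0.235559, fail to reject H0.


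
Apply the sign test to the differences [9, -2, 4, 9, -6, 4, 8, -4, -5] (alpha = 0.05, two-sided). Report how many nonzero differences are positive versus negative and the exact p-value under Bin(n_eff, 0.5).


Step 1: Discard zero differences. Original n = 9; n_eff = number of nonzero differences = 9.
Nonzero differences (with sign): +9, -2, +4, +9, -6, +4, +8, -4, -5
Step 2: Count signs: positive = 5, negative = 4.
Step 3: Under H0: P(positive) = 0.5, so the number of positives S ~ Bin(9, 0.5).
Step 4: Two-sided exact p-value = sum of Bin(9,0.5) probabilities at or below the observed probability = 1.000000.
Step 5: alpha = 0.05. fail to reject H0.

n_eff = 9, pos = 5, neg = 4, p = 1.000000, fail to reject H0.
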